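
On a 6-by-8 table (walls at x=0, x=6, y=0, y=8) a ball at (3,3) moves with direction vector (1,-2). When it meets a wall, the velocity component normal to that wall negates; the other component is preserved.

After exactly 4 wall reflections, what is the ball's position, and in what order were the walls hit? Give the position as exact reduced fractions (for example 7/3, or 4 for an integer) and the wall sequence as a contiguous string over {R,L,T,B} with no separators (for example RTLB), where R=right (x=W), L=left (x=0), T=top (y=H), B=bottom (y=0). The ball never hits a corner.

1. t=3/2 → B at (9/2,0); v=(1,2)
2. t=3/2 → R at (6,3); v=(-1,2)
3. t=5/2 → T at (7/2,8); v=(-1,-2)
4. t=7/2 → L at (0,1); v=(1,-2)

Final position: (0,1)
Wall sequence: BRTL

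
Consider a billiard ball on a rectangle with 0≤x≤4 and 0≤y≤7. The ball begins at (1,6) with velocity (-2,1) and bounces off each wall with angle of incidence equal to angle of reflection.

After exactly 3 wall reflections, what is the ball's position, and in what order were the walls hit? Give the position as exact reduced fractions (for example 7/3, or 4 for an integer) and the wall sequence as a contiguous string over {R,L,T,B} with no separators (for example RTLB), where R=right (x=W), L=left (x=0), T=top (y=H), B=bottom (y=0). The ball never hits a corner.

1. t=1/2 → L at (0,13/2); v=(2,1)
2. t=1/2 → T at (1,7); v=(2,-1)
3. t=3/2 → R at (4,11/2); v=(-2,-1)

Final position: (4,11/2)
Wall sequence: LTR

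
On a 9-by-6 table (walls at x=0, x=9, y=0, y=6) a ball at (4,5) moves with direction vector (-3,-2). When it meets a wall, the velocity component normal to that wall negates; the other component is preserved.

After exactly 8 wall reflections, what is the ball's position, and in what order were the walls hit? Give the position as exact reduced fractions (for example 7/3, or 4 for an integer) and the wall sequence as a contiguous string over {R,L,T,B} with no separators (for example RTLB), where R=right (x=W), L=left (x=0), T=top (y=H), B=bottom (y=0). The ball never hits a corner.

Final position: (11/2,6)
Wall sequence: LBRTLBRT

1. t=4/3 → L at (0,7/3); v=(3,-2)
2. t=7/6 → B at (7/2,0); v=(3,2)
3. t=11/6 → R at (9,11/3); v=(-3,2)
4. t=7/6 → T at (11/2,6); v=(-3,-2)
5. t=11/6 → L at (0,7/3); v=(3,-2)
6. t=7/6 → B at (7/2,0); v=(3,2)
7. t=11/6 → R at (9,11/3); v=(-3,2)
8. t=7/6 → T at (11/2,6); v=(-3,-2)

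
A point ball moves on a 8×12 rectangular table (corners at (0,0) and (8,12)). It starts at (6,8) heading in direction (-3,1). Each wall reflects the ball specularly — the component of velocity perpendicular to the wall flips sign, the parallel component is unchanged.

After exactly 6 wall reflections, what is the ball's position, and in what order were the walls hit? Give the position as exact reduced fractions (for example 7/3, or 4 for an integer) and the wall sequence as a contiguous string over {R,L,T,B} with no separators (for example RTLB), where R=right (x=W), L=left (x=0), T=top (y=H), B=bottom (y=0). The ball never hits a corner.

Final position: (0,10/3)
Wall sequence: LTRLRL

1. t=2 → L at (0,10); v=(3,1)
2. t=2 → T at (6,12); v=(3,-1)
3. t=2/3 → R at (8,34/3); v=(-3,-1)
4. t=8/3 → L at (0,26/3); v=(3,-1)
5. t=8/3 → R at (8,6); v=(-3,-1)
6. t=8/3 → L at (0,10/3); v=(3,-1)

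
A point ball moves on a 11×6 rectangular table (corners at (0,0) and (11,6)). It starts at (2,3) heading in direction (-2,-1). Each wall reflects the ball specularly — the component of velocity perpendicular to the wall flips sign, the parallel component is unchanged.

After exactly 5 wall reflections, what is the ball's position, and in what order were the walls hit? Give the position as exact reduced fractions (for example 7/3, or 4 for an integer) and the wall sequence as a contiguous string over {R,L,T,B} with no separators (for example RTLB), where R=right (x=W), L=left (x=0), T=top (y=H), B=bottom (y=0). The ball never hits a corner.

Final position: (0,3)
Wall sequence: LBRTL

1. t=1 → L at (0,2); v=(2,-1)
2. t=2 → B at (4,0); v=(2,1)
3. t=7/2 → R at (11,7/2); v=(-2,1)
4. t=5/2 → T at (6,6); v=(-2,-1)
5. t=3 → L at (0,3); v=(2,-1)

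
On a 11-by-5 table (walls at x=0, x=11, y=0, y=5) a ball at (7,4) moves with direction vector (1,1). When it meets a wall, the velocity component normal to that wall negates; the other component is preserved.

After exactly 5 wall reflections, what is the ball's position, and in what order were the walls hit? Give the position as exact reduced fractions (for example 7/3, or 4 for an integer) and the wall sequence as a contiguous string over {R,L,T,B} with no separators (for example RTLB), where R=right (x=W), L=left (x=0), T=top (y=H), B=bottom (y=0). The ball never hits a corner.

Final position: (0,1)
Wall sequence: TRBTL

1. t=1 → T at (8,5); v=(1,-1)
2. t=3 → R at (11,2); v=(-1,-1)
3. t=2 → B at (9,0); v=(-1,1)
4. t=5 → T at (4,5); v=(-1,-1)
5. t=4 → L at (0,1); v=(1,-1)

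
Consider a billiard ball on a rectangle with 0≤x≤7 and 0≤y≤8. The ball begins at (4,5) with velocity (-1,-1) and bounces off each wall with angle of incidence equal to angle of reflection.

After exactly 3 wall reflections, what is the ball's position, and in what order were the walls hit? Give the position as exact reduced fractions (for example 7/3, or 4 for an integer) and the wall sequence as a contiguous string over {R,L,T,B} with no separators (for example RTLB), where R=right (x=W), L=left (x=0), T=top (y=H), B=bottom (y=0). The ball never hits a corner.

Final position: (7,6)
Wall sequence: LBR

1. t=4 → L at (0,1); v=(1,-1)
2. t=1 → B at (1,0); v=(1,1)
3. t=6 → R at (7,6); v=(-1,1)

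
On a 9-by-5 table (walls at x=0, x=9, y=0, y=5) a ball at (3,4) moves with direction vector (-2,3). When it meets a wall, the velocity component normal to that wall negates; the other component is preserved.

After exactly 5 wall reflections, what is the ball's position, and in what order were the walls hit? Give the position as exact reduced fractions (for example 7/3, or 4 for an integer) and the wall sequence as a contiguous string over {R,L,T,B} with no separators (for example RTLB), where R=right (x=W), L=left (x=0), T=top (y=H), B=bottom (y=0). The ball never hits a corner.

Final position: (23/3,0)
Wall sequence: TLBTB

1. t=1/3 → T at (7/3,5); v=(-2,-3)
2. t=7/6 → L at (0,3/2); v=(2,-3)
3. t=1/2 → B at (1,0); v=(2,3)
4. t=5/3 → T at (13/3,5); v=(2,-3)
5. t=5/3 → B at (23/3,0); v=(2,3)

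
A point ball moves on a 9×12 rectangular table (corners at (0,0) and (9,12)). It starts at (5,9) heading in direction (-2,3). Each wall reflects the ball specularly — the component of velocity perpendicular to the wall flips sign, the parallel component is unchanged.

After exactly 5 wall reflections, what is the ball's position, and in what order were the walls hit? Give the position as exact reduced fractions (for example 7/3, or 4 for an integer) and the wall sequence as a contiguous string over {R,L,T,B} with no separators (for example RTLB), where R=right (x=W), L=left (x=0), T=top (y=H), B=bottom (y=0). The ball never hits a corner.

1. t=1 → T at (3,12); v=(-2,-3)
2. t=3/2 → L at (0,15/2); v=(2,-3)
3. t=5/2 → B at (5,0); v=(2,3)
4. t=2 → R at (9,6); v=(-2,3)
5. t=2 → T at (5,12); v=(-2,-3)

Final position: (5,12)
Wall sequence: TLBRT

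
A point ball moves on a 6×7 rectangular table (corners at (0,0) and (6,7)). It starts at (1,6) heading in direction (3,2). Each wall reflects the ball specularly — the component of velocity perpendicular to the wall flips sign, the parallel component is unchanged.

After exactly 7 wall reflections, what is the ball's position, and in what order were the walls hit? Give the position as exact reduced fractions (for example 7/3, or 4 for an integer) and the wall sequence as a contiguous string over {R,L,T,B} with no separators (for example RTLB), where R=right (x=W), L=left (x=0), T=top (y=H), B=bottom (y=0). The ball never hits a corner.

1. t=1/2 → T at (5/2,7); v=(3,-2)
2. t=7/6 → R at (6,14/3); v=(-3,-2)
3. t=2 → L at (0,2/3); v=(3,-2)
4. t=1/3 → B at (1,0); v=(3,2)
5. t=5/3 → R at (6,10/3); v=(-3,2)
6. t=11/6 → T at (1/2,7); v=(-3,-2)
7. t=1/6 → L at (0,20/3); v=(3,-2)

Final position: (0,20/3)
Wall sequence: TRLBRTL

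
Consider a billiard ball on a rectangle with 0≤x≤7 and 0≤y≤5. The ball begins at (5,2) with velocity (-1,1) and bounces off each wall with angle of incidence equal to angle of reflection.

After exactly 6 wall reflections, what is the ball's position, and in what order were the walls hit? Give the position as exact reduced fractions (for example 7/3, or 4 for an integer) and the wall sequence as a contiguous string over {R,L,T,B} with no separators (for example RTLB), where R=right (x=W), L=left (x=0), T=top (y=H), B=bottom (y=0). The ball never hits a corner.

1. t=3 → T at (2,5); v=(-1,-1)
2. t=2 → L at (0,3); v=(1,-1)
3. t=3 → B at (3,0); v=(1,1)
4. t=4 → R at (7,4); v=(-1,1)
5. t=1 → T at (6,5); v=(-1,-1)
6. t=5 → B at (1,0); v=(-1,1)

Final position: (1,0)
Wall sequence: TLBRTB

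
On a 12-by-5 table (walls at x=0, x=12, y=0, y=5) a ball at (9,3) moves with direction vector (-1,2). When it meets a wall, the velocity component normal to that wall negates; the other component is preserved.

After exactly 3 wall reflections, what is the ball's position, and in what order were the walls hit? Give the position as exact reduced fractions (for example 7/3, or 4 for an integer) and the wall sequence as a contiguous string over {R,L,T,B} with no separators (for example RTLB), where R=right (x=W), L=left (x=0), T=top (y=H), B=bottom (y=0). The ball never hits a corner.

Final position: (3,5)
Wall sequence: TBT

1. t=1 → T at (8,5); v=(-1,-2)
2. t=5/2 → B at (11/2,0); v=(-1,2)
3. t=5/2 → T at (3,5); v=(-1,-2)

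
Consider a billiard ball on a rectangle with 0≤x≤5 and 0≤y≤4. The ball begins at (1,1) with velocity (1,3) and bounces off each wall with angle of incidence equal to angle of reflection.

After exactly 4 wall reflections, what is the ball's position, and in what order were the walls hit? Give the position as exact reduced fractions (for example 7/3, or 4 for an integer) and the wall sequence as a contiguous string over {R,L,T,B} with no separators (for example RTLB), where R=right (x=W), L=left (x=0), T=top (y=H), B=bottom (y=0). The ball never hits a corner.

Final position: (5,3)
Wall sequence: TBTR

1. t=1 → T at (2,4); v=(1,-3)
2. t=4/3 → B at (10/3,0); v=(1,3)
3. t=4/3 → T at (14/3,4); v=(1,-3)
4. t=1/3 → R at (5,3); v=(-1,-3)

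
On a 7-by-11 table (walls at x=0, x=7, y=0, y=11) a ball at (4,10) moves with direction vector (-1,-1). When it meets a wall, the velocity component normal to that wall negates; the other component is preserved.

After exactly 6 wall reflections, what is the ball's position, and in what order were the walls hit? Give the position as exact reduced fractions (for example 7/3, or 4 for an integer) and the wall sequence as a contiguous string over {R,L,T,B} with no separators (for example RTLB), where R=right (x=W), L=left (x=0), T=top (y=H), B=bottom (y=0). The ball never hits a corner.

1. t=4 → L at (0,6); v=(1,-1)
2. t=6 → B at (6,0); v=(1,1)
3. t=1 → R at (7,1); v=(-1,1)
4. t=7 → L at (0,8); v=(1,1)
5. t=3 → T at (3,11); v=(1,-1)
6. t=4 → R at (7,7); v=(-1,-1)

Final position: (7,7)
Wall sequence: LBRLTR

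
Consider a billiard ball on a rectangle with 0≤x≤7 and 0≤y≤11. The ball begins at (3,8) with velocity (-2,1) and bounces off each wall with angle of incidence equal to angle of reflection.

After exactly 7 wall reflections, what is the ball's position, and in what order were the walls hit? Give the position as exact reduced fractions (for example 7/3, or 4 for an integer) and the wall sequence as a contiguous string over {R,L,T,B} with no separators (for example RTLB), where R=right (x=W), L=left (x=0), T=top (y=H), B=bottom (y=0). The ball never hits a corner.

Final position: (0,3/2)
Wall sequence: LTRLRBL

1. t=3/2 → L at (0,19/2); v=(2,1)
2. t=3/2 → T at (3,11); v=(2,-1)
3. t=2 → R at (7,9); v=(-2,-1)
4. t=7/2 → L at (0,11/2); v=(2,-1)
5. t=7/2 → R at (7,2); v=(-2,-1)
6. t=2 → B at (3,0); v=(-2,1)
7. t=3/2 → L at (0,3/2); v=(2,1)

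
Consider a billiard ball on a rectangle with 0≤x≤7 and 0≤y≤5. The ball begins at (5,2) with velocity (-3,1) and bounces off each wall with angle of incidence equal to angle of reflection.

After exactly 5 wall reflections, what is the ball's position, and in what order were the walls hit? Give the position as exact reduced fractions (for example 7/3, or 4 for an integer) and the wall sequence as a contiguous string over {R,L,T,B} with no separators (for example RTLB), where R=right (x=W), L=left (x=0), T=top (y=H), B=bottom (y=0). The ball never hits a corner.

Final position: (5,0)
Wall sequence: LTRLB

1. t=5/3 → L at (0,11/3); v=(3,1)
2. t=4/3 → T at (4,5); v=(3,-1)
3. t=1 → R at (7,4); v=(-3,-1)
4. t=7/3 → L at (0,5/3); v=(3,-1)
5. t=5/3 → B at (5,0); v=(3,1)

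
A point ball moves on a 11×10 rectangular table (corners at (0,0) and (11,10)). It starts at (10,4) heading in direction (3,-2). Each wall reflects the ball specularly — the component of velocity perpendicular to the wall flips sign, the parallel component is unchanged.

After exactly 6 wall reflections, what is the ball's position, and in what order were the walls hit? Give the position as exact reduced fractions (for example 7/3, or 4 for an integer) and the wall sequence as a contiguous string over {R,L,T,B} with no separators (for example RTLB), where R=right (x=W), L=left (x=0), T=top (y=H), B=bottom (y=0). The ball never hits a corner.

Final position: (0,4/3)
Wall sequence: RBLTRL

1. t=1/3 → R at (11,10/3); v=(-3,-2)
2. t=5/3 → B at (6,0); v=(-3,2)
3. t=2 → L at (0,4); v=(3,2)
4. t=3 → T at (9,10); v=(3,-2)
5. t=2/3 → R at (11,26/3); v=(-3,-2)
6. t=11/3 → L at (0,4/3); v=(3,-2)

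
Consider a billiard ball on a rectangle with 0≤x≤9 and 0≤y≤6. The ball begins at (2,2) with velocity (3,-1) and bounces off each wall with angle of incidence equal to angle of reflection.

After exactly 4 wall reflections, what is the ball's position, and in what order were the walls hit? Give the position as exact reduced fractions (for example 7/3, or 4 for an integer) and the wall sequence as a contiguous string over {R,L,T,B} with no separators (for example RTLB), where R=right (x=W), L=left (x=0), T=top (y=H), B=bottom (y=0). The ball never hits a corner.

Final position: (8,6)
Wall sequence: BRLT

1. t=2 → B at (8,0); v=(3,1)
2. t=1/3 → R at (9,1/3); v=(-3,1)
3. t=3 → L at (0,10/3); v=(3,1)
4. t=8/3 → T at (8,6); v=(3,-1)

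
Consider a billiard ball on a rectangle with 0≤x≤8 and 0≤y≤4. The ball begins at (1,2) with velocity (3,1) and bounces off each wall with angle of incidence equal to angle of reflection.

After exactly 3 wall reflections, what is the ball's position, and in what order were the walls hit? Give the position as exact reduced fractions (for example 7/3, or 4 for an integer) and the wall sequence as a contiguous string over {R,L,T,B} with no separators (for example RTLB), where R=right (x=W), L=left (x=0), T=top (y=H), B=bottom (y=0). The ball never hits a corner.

1. t=2 → T at (7,4); v=(3,-1)
2. t=1/3 → R at (8,11/3); v=(-3,-1)
3. t=8/3 → L at (0,1); v=(3,-1)

Final position: (0,1)
Wall sequence: TRL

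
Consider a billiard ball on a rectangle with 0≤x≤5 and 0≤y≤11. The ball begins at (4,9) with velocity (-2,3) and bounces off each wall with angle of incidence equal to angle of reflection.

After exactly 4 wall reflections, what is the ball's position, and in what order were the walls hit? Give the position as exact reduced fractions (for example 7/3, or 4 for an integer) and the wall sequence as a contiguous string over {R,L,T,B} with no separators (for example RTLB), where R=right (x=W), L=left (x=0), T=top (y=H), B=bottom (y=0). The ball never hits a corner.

Final position: (5,1/2)
Wall sequence: TLBR

1. t=2/3 → T at (8/3,11); v=(-2,-3)
2. t=4/3 → L at (0,7); v=(2,-3)
3. t=7/3 → B at (14/3,0); v=(2,3)
4. t=1/6 → R at (5,1/2); v=(-2,3)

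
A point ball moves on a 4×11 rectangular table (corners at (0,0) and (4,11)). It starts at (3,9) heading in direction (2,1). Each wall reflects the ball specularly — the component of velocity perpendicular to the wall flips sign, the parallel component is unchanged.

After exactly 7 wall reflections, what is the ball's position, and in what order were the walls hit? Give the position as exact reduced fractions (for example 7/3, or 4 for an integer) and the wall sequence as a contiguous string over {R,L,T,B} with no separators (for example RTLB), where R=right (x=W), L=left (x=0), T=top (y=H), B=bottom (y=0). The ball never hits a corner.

1. t=1/2 → R at (4,19/2); v=(-2,1)
2. t=3/2 → T at (1,11); v=(-2,-1)
3. t=1/2 → L at (0,21/2); v=(2,-1)
4. t=2 → R at (4,17/2); v=(-2,-1)
5. t=2 → L at (0,13/2); v=(2,-1)
6. t=2 → R at (4,9/2); v=(-2,-1)
7. t=2 → L at (0,5/2); v=(2,-1)

Final position: (0,5/2)
Wall sequence: RTLRLRL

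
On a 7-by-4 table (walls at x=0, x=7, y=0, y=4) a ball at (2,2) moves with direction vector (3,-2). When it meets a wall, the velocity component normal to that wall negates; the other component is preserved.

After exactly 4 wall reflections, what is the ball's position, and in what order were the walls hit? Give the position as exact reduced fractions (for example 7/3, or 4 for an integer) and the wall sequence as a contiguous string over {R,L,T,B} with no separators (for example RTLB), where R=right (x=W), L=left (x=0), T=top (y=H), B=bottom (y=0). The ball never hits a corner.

1. t=1 → B at (5,0); v=(3,2)
2. t=2/3 → R at (7,4/3); v=(-3,2)
3. t=4/3 → T at (3,4); v=(-3,-2)
4. t=1 → L at (0,2); v=(3,-2)

Final position: (0,2)
Wall sequence: BRTL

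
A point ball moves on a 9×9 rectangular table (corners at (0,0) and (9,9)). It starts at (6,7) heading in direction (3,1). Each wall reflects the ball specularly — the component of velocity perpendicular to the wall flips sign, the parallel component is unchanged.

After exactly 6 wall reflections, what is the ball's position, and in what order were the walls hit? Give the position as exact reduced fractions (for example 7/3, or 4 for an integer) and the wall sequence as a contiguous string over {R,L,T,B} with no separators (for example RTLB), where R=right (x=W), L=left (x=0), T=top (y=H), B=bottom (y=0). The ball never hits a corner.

1. t=1 → R at (9,8); v=(-3,1)
2. t=1 → T at (6,9); v=(-3,-1)
3. t=2 → L at (0,7); v=(3,-1)
4. t=3 → R at (9,4); v=(-3,-1)
5. t=3 → L at (0,1); v=(3,-1)
6. t=1 → B at (3,0); v=(3,1)

Final position: (3,0)
Wall sequence: RTLRLB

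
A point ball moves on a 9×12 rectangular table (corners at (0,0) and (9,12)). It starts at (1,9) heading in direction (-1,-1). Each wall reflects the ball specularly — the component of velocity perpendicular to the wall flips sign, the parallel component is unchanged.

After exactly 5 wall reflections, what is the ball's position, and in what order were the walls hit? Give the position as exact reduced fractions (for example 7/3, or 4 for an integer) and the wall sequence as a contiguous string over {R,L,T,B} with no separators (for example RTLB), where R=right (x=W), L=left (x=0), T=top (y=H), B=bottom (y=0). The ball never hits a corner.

Final position: (2,12)
Wall sequence: LBRLT

1. t=1 → L at (0,8); v=(1,-1)
2. t=8 → B at (8,0); v=(1,1)
3. t=1 → R at (9,1); v=(-1,1)
4. t=9 → L at (0,10); v=(1,1)
5. t=2 → T at (2,12); v=(1,-1)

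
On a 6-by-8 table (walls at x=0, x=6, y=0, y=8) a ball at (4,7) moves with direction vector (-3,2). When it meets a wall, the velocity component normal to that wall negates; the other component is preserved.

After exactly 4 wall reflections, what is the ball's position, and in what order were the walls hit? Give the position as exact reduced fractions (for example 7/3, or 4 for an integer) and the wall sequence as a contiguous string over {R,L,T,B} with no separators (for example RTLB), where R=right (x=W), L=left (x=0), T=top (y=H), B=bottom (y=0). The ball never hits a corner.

1. t=1/2 → T at (5/2,8); v=(-3,-2)
2. t=5/6 → L at (0,19/3); v=(3,-2)
3. t=2 → R at (6,7/3); v=(-3,-2)
4. t=7/6 → B at (5/2,0); v=(-3,2)

Final position: (5/2,0)
Wall sequence: TLRB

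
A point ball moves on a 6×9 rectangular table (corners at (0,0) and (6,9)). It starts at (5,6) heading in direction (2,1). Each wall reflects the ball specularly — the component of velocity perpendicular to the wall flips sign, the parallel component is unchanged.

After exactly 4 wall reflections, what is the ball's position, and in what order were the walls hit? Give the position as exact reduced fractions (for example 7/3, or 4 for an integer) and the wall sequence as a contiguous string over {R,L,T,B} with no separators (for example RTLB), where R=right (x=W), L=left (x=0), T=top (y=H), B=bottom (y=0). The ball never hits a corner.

Final position: (6,11/2)
Wall sequence: RTLR

1. t=1/2 → R at (6,13/2); v=(-2,1)
2. t=5/2 → T at (1,9); v=(-2,-1)
3. t=1/2 → L at (0,17/2); v=(2,-1)
4. t=3 → R at (6,11/2); v=(-2,-1)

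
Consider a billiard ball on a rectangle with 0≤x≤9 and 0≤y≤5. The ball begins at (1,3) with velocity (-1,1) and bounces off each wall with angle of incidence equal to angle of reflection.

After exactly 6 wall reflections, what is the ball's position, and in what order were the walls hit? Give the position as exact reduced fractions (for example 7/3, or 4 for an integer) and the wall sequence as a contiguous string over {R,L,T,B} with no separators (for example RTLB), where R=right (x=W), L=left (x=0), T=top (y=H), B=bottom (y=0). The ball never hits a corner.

1. t=1 → L at (0,4); v=(1,1)
2. t=1 → T at (1,5); v=(1,-1)
3. t=5 → B at (6,0); v=(1,1)
4. t=3 → R at (9,3); v=(-1,1)
5. t=2 → T at (7,5); v=(-1,-1)
6. t=5 → B at (2,0); v=(-1,1)

Final position: (2,0)
Wall sequence: LTBRTB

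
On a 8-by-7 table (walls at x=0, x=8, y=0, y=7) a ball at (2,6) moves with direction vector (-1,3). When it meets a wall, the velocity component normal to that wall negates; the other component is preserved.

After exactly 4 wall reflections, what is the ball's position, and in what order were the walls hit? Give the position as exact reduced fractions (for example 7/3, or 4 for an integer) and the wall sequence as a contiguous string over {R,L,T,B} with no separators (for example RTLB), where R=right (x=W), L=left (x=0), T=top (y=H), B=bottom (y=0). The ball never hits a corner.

Final position: (3,7)
Wall sequence: TLBT

1. t=1/3 → T at (5/3,7); v=(-1,-3)
2. t=5/3 → L at (0,2); v=(1,-3)
3. t=2/3 → B at (2/3,0); v=(1,3)
4. t=7/3 → T at (3,7); v=(1,-3)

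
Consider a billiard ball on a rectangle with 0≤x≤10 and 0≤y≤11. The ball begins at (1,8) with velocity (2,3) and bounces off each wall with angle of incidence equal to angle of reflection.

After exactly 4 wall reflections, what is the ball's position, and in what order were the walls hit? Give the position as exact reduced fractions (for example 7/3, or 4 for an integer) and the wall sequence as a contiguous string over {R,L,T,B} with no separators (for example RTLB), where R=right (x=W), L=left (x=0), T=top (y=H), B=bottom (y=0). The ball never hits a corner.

1. t=1 → T at (3,11); v=(2,-3)
2. t=7/2 → R at (10,1/2); v=(-2,-3)
3. t=1/6 → B at (29/3,0); v=(-2,3)
4. t=11/3 → T at (7/3,11); v=(-2,-3)

Final position: (7/3,11)
Wall sequence: TRBT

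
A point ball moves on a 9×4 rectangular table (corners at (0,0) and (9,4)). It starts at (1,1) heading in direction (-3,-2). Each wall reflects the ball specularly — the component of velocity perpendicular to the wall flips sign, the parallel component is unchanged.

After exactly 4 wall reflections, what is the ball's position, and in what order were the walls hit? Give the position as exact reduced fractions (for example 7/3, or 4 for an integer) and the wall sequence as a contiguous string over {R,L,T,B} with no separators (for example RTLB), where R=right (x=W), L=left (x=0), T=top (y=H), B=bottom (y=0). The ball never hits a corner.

1. t=1/3 → L at (0,1/3); v=(3,-2)
2. t=1/6 → B at (1/2,0); v=(3,2)
3. t=2 → T at (13/2,4); v=(3,-2)
4. t=5/6 → R at (9,7/3); v=(-3,-2)

Final position: (9,7/3)
Wall sequence: LBTR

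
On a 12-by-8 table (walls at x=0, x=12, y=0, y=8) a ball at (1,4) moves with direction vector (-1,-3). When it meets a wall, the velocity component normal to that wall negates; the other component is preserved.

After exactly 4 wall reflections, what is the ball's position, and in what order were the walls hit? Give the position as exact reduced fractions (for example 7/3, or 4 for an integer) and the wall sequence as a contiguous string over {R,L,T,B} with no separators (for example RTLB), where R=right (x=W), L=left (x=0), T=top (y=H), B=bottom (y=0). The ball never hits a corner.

Final position: (17/3,0)
Wall sequence: LBTB

1. t=1 → L at (0,1); v=(1,-3)
2. t=1/3 → B at (1/3,0); v=(1,3)
3. t=8/3 → T at (3,8); v=(1,-3)
4. t=8/3 → B at (17/3,0); v=(1,3)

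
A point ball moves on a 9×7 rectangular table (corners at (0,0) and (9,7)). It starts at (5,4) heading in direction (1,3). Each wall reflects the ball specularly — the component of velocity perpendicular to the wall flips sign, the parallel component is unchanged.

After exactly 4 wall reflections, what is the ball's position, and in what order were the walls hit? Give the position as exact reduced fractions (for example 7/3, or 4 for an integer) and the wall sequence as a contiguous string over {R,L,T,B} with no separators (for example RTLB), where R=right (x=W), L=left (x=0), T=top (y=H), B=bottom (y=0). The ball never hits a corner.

1. t=1 → T at (6,7); v=(1,-3)
2. t=7/3 → B at (25/3,0); v=(1,3)
3. t=2/3 → R at (9,2); v=(-1,3)
4. t=5/3 → T at (22/3,7); v=(-1,-3)

Final position: (22/3,7)
Wall sequence: TBRT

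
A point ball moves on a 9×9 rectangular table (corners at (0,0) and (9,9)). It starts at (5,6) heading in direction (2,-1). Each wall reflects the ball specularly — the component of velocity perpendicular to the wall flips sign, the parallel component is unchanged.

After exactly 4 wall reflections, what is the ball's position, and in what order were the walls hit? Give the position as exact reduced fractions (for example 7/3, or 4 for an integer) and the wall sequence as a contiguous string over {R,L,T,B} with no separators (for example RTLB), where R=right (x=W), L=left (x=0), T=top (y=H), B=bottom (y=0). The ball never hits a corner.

1. t=2 → R at (9,4); v=(-2,-1)
2. t=4 → B at (1,0); v=(-2,1)
3. t=1/2 → L at (0,1/2); v=(2,1)
4. t=9/2 → R at (9,5); v=(-2,1)

Final position: (9,5)
Wall sequence: RBLR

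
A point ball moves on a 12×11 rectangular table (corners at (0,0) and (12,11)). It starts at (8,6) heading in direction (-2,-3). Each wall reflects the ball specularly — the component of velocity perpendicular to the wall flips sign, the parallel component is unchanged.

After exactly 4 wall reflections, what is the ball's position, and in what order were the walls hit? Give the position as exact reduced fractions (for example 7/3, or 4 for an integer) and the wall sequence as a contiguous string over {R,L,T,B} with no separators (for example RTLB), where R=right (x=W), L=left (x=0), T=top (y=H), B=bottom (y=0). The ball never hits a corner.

1. t=2 → B at (4,0); v=(-2,3)
2. t=2 → L at (0,6); v=(2,3)
3. t=5/3 → T at (10/3,11); v=(2,-3)
4. t=11/3 → B at (32/3,0); v=(2,3)

Final position: (32/3,0)
Wall sequence: BLTB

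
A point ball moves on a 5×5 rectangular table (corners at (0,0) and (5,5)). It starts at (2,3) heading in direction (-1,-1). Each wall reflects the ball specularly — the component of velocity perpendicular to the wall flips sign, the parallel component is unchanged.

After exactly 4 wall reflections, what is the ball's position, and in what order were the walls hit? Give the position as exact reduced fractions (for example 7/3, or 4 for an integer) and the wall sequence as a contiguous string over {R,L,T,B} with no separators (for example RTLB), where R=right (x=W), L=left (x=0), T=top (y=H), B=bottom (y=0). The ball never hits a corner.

Final position: (4,5)
Wall sequence: LBRT

1. t=2 → L at (0,1); v=(1,-1)
2. t=1 → B at (1,0); v=(1,1)
3. t=4 → R at (5,4); v=(-1,1)
4. t=1 → T at (4,5); v=(-1,-1)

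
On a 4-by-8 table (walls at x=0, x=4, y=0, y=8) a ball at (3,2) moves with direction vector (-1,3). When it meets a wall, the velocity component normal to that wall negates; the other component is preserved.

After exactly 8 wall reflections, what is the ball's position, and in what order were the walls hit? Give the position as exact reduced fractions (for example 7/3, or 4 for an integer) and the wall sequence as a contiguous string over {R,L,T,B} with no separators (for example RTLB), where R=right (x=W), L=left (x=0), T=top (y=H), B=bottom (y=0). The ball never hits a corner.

Final position: (5/3,8)
Wall sequence: TLBRTBLT

1. t=2 → T at (1,8); v=(-1,-3)
2. t=1 → L at (0,5); v=(1,-3)
3. t=5/3 → B at (5/3,0); v=(1,3)
4. t=7/3 → R at (4,7); v=(-1,3)
5. t=1/3 → T at (11/3,8); v=(-1,-3)
6. t=8/3 → B at (1,0); v=(-1,3)
7. t=1 → L at (0,3); v=(1,3)
8. t=5/3 → T at (5/3,8); v=(1,-3)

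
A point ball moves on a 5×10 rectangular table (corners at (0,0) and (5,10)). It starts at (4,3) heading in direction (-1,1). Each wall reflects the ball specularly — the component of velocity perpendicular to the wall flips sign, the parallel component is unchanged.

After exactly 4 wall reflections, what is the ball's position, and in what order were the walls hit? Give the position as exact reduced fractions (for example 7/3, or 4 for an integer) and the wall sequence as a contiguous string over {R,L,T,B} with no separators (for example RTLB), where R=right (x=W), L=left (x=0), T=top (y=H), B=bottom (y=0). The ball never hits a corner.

Final position: (0,3)
Wall sequence: LTRL

1. t=4 → L at (0,7); v=(1,1)
2. t=3 → T at (3,10); v=(1,-1)
3. t=2 → R at (5,8); v=(-1,-1)
4. t=5 → L at (0,3); v=(1,-1)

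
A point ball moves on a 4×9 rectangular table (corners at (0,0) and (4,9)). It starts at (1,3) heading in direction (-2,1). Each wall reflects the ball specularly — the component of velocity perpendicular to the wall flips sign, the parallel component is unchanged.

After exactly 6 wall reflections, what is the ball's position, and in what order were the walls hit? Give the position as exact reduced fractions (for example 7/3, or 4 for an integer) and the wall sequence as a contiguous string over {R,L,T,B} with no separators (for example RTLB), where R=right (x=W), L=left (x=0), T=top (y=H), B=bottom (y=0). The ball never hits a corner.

Final position: (0,13/2)
Wall sequence: LRLTRL

1. t=1/2 → L at (0,7/2); v=(2,1)
2. t=2 → R at (4,11/2); v=(-2,1)
3. t=2 → L at (0,15/2); v=(2,1)
4. t=3/2 → T at (3,9); v=(2,-1)
5. t=1/2 → R at (4,17/2); v=(-2,-1)
6. t=2 → L at (0,13/2); v=(2,-1)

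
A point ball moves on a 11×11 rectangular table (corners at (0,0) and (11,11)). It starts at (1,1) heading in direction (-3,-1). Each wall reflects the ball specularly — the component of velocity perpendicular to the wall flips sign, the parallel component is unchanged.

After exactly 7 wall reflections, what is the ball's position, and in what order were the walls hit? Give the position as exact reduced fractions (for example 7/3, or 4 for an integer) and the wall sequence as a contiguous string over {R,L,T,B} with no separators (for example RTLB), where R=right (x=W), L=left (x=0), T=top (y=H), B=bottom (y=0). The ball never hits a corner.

1. t=1/3 → L at (0,2/3); v=(3,-1)
2. t=2/3 → B at (2,0); v=(3,1)
3. t=3 → R at (11,3); v=(-3,1)
4. t=11/3 → L at (0,20/3); v=(3,1)
5. t=11/3 → R at (11,31/3); v=(-3,1)
6. t=2/3 → T at (9,11); v=(-3,-1)
7. t=3 → L at (0,8); v=(3,-1)

Final position: (0,8)
Wall sequence: LBRLRTL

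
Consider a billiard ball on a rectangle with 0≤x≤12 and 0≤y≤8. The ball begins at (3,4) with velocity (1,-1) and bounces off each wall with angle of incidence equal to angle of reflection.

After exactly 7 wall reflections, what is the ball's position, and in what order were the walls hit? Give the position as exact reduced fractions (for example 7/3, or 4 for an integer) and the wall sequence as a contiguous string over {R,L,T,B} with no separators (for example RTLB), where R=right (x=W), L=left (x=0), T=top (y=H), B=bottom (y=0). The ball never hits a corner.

Final position: (12,3)
Wall sequence: BRTBLTR

1. t=4 → B at (7,0); v=(1,1)
2. t=5 → R at (12,5); v=(-1,1)
3. t=3 → T at (9,8); v=(-1,-1)
4. t=8 → B at (1,0); v=(-1,1)
5. t=1 → L at (0,1); v=(1,1)
6. t=7 → T at (7,8); v=(1,-1)
7. t=5 → R at (12,3); v=(-1,-1)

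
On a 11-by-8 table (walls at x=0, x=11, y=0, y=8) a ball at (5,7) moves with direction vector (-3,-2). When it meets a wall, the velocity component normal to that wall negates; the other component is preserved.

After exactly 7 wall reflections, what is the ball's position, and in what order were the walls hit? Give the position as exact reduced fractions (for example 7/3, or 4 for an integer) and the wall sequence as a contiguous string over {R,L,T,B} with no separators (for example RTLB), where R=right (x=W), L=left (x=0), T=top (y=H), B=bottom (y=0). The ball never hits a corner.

1. t=5/3 → L at (0,11/3); v=(3,-2)
2. t=11/6 → B at (11/2,0); v=(3,2)
3. t=11/6 → R at (11,11/3); v=(-3,2)
4. t=13/6 → T at (9/2,8); v=(-3,-2)
5. t=3/2 → L at (0,5); v=(3,-2)
6. t=5/2 → B at (15/2,0); v=(3,2)
7. t=7/6 → R at (11,7/3); v=(-3,2)

Final position: (11,7/3)
Wall sequence: LBRTLBR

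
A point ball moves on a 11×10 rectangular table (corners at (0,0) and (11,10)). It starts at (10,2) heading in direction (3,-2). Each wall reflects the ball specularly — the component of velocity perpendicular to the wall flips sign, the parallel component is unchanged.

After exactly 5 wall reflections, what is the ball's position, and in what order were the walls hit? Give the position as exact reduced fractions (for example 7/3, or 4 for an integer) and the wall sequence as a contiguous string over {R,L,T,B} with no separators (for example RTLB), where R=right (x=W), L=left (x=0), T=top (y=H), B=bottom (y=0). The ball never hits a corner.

1. t=1/3 → R at (11,4/3); v=(-3,-2)
2. t=2/3 → B at (9,0); v=(-3,2)
3. t=3 → L at (0,6); v=(3,2)
4. t=2 → T at (6,10); v=(3,-2)
5. t=5/3 → R at (11,20/3); v=(-3,-2)

Final position: (11,20/3)
Wall sequence: RBLTR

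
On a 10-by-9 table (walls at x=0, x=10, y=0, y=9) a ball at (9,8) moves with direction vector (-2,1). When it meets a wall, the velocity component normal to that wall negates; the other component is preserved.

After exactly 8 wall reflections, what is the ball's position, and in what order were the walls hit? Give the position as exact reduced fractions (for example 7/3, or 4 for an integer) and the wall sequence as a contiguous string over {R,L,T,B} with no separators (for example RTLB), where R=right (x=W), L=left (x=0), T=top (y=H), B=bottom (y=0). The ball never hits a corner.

1. t=1 → T at (7,9); v=(-2,-1)
2. t=7/2 → L at (0,11/2); v=(2,-1)
3. t=5 → R at (10,1/2); v=(-2,-1)
4. t=1/2 → B at (9,0); v=(-2,1)
5. t=9/2 → L at (0,9/2); v=(2,1)
6. t=9/2 → T at (9,9); v=(2,-1)
7. t=1/2 → R at (10,17/2); v=(-2,-1)
8. t=5 → L at (0,7/2); v=(2,-1)

Final position: (0,7/2)
Wall sequence: TLRBLTRL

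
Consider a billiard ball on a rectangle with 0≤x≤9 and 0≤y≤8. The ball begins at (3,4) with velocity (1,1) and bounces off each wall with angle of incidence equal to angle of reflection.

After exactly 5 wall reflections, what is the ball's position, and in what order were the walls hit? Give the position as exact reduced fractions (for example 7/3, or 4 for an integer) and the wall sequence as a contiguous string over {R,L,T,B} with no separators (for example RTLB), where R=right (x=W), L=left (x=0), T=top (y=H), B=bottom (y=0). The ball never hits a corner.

1. t=4 → T at (7,8); v=(1,-1)
2. t=2 → R at (9,6); v=(-1,-1)
3. t=6 → B at (3,0); v=(-1,1)
4. t=3 → L at (0,3); v=(1,1)
5. t=5 → T at (5,8); v=(1,-1)

Final position: (5,8)
Wall sequence: TRBLT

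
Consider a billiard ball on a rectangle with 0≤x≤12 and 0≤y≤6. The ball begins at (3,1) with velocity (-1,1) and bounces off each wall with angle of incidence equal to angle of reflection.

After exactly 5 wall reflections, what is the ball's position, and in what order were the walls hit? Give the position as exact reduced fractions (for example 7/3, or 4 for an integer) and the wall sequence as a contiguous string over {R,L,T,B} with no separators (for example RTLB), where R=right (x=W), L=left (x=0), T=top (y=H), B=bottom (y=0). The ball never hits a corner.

Final position: (10,6)
Wall sequence: LTBRT

1. t=3 → L at (0,4); v=(1,1)
2. t=2 → T at (2,6); v=(1,-1)
3. t=6 → B at (8,0); v=(1,1)
4. t=4 → R at (12,4); v=(-1,1)
5. t=2 → T at (10,6); v=(-1,-1)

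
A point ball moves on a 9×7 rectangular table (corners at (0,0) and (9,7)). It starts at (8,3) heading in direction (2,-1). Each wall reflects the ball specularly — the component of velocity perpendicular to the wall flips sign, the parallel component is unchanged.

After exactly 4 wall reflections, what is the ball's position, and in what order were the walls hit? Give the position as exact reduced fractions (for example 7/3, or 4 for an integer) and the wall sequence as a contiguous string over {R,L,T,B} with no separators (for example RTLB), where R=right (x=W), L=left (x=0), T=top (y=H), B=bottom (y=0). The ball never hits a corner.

1. t=1/2 → R at (9,5/2); v=(-2,-1)
2. t=5/2 → B at (4,0); v=(-2,1)
3. t=2 → L at (0,2); v=(2,1)
4. t=9/2 → R at (9,13/2); v=(-2,1)

Final position: (9,13/2)
Wall sequence: RBLR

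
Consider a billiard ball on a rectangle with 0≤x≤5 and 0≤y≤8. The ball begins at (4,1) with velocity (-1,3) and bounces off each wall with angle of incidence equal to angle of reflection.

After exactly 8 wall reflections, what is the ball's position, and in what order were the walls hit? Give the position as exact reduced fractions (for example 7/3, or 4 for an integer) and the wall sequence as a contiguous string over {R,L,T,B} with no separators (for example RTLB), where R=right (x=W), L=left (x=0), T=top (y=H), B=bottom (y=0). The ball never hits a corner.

Final position: (0,5)
Wall sequence: TLBTRBTL

1. t=7/3 → T at (5/3,8); v=(-1,-3)
2. t=5/3 → L at (0,3); v=(1,-3)
3. t=1 → B at (1,0); v=(1,3)
4. t=8/3 → T at (11/3,8); v=(1,-3)
5. t=4/3 → R at (5,4); v=(-1,-3)
6. t=4/3 → B at (11/3,0); v=(-1,3)
7. t=8/3 → T at (1,8); v=(-1,-3)
8. t=1 → L at (0,5); v=(1,-3)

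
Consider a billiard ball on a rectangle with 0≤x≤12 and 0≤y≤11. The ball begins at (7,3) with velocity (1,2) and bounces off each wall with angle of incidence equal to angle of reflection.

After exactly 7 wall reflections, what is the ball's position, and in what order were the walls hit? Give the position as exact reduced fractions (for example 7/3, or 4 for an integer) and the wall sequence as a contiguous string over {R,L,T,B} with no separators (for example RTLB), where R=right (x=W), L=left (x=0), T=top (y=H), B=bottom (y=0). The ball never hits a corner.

Final position: (9,11)
Wall sequence: TRBTLBT

1. t=4 → T at (11,11); v=(1,-2)
2. t=1 → R at (12,9); v=(-1,-2)
3. t=9/2 → B at (15/2,0); v=(-1,2)
4. t=11/2 → T at (2,11); v=(-1,-2)
5. t=2 → L at (0,7); v=(1,-2)
6. t=7/2 → B at (7/2,0); v=(1,2)
7. t=11/2 → T at (9,11); v=(1,-2)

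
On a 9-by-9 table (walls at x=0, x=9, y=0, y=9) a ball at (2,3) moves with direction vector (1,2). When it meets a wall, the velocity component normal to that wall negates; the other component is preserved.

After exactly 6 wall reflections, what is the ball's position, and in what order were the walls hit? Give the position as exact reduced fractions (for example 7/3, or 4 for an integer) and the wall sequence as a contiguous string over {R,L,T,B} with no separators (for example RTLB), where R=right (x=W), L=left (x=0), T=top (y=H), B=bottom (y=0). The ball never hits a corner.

1. t=3 → T at (5,9); v=(1,-2)
2. t=4 → R at (9,1); v=(-1,-2)
3. t=1/2 → B at (17/2,0); v=(-1,2)
4. t=9/2 → T at (4,9); v=(-1,-2)
5. t=4 → L at (0,1); v=(1,-2)
6. t=1/2 → B at (1/2,0); v=(1,2)

Final position: (1/2,0)
Wall sequence: TRBTLB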